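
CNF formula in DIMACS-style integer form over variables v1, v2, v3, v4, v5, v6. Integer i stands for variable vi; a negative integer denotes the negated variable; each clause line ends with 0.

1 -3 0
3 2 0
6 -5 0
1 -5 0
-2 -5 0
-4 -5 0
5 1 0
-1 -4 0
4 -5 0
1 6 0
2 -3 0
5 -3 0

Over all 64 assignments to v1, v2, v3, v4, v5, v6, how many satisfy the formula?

2

Satisfying assignments:
  v1=1 v2=1 v3=0 v4=0 v5=0 v6=0
  v1=1 v2=1 v3=0 v4=0 v5=0 v6=1
Count: 2.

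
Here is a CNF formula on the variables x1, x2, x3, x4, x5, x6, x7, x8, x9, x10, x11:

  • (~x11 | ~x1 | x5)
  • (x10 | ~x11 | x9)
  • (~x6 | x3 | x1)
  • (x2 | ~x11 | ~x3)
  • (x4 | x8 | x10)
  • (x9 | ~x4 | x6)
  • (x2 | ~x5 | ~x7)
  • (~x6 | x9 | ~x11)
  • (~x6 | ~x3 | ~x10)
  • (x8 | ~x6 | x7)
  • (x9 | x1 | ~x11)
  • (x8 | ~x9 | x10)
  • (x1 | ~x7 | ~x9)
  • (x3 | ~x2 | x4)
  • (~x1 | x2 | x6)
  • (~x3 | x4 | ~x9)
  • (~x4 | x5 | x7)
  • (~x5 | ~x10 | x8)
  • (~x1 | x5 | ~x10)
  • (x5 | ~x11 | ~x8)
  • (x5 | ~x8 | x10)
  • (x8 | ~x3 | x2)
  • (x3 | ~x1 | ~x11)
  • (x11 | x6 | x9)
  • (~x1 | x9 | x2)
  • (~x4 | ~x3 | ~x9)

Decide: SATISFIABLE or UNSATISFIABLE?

SATISFIABLE

Set x1 = True and propagate.
Try x2 = True.
The remaining clauses are satisfied by x3 = True, x4 = True, x5 = True, x6 = True, x7 = True, x8 = False, x9 = False, x10 = False, x11 = False.
Every clause has at least one true literal under this assignment.
So x1=True, x2=True, x3=True, x4=True, x5=True, x6=True, x7=True, x8=False, x9=False, x10=False, x11=False is a satisfying assignment.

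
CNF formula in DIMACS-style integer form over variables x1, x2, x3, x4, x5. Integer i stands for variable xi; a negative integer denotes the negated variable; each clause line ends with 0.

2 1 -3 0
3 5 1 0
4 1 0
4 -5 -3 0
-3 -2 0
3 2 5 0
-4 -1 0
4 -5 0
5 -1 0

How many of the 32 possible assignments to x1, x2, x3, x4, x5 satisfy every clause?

The models are:
  x1=F x2=F x3=F x4=T x5=T
  x1=F x2=T x3=F x4=T x5=T
Count: 2.

2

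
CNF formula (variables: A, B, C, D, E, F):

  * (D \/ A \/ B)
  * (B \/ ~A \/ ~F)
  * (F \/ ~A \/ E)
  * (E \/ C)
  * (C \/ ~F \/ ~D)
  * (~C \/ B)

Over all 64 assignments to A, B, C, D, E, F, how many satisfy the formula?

23

Split on A, then B.
  A=T, B=T: 9 of the 16 assignments to (C,D,E,F) work.
  A=T, B=F: remaining (C,D,E,F) ∈ {(F,F,T,F); (F,T,T,F)} — 2.
  A=F, B=T: 11 of the 16 assignments to (C,D,E,F) work.
  A=F, B=F: remaining (C,D,E,F) ∈ {(F,T,T,F)} — 1.
Total: 9 + 2 + 11 + 1 = 23.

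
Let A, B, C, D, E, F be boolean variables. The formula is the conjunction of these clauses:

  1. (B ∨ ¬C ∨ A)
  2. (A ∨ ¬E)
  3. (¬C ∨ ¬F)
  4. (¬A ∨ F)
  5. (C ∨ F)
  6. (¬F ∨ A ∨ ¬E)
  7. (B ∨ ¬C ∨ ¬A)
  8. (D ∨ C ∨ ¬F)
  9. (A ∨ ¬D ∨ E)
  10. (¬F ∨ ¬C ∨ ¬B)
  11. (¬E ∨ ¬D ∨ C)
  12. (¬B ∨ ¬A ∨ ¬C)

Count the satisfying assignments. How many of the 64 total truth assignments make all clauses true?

3

Satisfying assignments:
  A=0 B=1 C=1 D=0 E=0 F=0
  A=1 B=0 C=0 D=1 E=0 F=1
  A=1 B=1 C=0 D=1 E=0 F=1
Count: 3.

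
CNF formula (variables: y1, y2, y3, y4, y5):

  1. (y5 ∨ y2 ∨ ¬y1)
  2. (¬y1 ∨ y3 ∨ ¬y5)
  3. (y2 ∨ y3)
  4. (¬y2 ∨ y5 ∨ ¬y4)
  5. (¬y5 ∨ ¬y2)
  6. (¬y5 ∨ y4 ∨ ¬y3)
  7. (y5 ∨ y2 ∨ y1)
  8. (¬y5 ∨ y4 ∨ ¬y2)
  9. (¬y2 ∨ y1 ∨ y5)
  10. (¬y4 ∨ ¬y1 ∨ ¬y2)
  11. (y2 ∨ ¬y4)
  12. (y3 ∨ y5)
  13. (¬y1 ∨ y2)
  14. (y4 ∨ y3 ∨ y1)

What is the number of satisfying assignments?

1

Satisfying assignments:
  y1=T y2=T y3=T y4=F y5=F
That's 1 in total.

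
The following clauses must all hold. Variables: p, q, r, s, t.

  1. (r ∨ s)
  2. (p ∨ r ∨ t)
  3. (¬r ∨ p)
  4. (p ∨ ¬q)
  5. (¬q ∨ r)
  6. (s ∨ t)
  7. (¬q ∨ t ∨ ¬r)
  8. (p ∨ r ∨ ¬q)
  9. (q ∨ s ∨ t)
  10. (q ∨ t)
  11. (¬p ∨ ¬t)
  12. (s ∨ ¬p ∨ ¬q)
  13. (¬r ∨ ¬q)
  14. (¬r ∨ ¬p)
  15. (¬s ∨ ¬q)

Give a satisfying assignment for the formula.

Branch on p: take p = False.
  then r is forced to False.
  then s is forced to True.
  then t is forced to True.
  then q is forced to False.

p = F, q = F, r = F, s = T, t = T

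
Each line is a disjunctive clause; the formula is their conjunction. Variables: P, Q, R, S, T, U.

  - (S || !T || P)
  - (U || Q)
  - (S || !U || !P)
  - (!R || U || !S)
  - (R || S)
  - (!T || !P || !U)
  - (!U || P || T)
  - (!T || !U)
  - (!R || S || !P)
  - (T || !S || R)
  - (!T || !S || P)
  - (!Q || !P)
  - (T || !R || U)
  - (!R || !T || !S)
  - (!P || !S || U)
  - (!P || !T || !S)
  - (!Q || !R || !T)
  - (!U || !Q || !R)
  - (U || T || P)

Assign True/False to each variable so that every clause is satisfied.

P = True  Q = False  R = True  S = True  T = False  U = True

Try P = True.
  then Q is forced to False.
  then U is forced to True.
  then S is forced to True.
  then T is forced to False.
  then R is forced to True.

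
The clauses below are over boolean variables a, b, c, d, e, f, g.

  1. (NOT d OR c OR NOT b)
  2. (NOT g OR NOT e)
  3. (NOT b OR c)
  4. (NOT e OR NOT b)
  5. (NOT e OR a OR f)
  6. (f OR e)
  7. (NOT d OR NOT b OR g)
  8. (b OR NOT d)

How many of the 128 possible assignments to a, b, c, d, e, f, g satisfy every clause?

Case analysis on b and e:
  b=1, e=1: a clause becomes empty — 0.
  b=1, e=0: a free; 3 ways for (c,d,f,g) × 2^1 = 6.
  b=0, e=1: c free; 3 ways for (a,d,f,g) × 2^1 = 6.
  b=0, e=0: forces d=0; f=1; a, c, g free → 2^3 = 8.
Total: 0 + 6 + 6 + 8 = 20.

20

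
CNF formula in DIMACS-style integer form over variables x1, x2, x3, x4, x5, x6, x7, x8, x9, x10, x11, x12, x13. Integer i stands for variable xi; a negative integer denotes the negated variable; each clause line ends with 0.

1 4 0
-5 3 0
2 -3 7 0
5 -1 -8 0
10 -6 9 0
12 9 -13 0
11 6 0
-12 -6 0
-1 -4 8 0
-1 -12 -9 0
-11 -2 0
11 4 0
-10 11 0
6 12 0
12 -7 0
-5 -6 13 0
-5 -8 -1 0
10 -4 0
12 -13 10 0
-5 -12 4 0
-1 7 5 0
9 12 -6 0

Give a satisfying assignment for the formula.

Set x1 = True and propagate.
Try x2 = False.
The remaining clauses are satisfied by x3 = False, x4 = False, x5 = False, x6 = False, x7 = True, x8 = False, x9 = False, x10 = True, x11 = True, x12 = True, x13 = False.
Every clause has at least one true literal under this assignment.

x1=T, x2=F, x3=F, x4=F, x5=F, x6=F, x7=T, x8=F, x9=F, x10=T, x11=T, x12=T, x13=F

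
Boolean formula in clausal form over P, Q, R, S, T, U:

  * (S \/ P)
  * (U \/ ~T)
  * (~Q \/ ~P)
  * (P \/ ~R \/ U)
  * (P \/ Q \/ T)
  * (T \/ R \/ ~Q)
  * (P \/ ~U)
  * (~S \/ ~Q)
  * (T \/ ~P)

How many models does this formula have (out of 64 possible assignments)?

4

The models are:
  P=1 Q=0 R=0 S=0 T=1 U=1
  P=1 Q=0 R=0 S=1 T=1 U=1
  P=1 Q=0 R=1 S=0 T=1 U=1
  P=1 Q=0 R=1 S=1 T=1 U=1
That's 4 in total.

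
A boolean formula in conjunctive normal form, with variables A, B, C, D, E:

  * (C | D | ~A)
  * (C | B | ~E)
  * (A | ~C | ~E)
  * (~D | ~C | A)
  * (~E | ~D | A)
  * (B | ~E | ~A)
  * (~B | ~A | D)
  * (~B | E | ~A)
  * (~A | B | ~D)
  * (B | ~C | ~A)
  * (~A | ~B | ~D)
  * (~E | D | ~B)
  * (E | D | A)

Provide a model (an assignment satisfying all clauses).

A=False  B=True  C=False  D=True  E=False

Set A = False and propagate.
Branch on B: take B = True.
Branch on C: take C = False.
The remaining clauses are satisfied by D = True, E = False.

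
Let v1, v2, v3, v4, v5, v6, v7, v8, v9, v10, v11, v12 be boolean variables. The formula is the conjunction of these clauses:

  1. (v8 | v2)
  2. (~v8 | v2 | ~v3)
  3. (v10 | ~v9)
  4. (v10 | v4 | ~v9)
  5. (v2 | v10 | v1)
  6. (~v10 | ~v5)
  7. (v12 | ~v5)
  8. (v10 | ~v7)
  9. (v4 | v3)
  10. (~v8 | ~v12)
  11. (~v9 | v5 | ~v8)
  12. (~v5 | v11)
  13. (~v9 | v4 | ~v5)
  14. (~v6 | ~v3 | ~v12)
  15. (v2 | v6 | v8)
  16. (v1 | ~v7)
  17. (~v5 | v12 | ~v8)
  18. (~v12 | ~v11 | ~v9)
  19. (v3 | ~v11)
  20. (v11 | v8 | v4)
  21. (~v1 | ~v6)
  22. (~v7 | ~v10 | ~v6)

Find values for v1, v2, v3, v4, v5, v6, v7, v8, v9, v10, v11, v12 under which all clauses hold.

v1 = 0, v2 = 1, v3 = 1, v4 = 1, v5 = 0, v6 = 0, v7 = 0, v8 = 0, v9 = 1, v10 = 1, v11 = 0, v12 = 0

Pure literal: v2 appears only positively; assign v2 = True.
Pure literal: v4 appears only positively; assign v4 = True.
Branch on v1: take v1 = False.
  then v7 is forced to False.
Set v3 = True and propagate.
Branch on v5: take v5 = False.
The remaining clauses are satisfied by v6 = False, v8 = False, v9 = True, v10 = True, v11 = False, v12 = False.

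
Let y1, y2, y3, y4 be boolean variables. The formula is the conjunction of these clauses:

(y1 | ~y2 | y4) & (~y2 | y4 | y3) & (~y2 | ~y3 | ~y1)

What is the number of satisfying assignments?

Split on y2, then y1.
  y2=T, y1=T: remaining (y3,y4) ∈ {(F,T)} — 1.
  y2=T, y1=F: remaining (y3,y4) ∈ {(F,T); (T,T)} — 2.
  y2=F, y1=T: remaining (y3,y4) ∈ {(F,F); (F,T); (T,F); (T,T)} — 4.
  y2=F, y1=F: remaining (y3,y4) ∈ {(F,F); (F,T); (T,F); (T,T)} — 4.
Total: 1 + 2 + 4 + 4 = 11.

11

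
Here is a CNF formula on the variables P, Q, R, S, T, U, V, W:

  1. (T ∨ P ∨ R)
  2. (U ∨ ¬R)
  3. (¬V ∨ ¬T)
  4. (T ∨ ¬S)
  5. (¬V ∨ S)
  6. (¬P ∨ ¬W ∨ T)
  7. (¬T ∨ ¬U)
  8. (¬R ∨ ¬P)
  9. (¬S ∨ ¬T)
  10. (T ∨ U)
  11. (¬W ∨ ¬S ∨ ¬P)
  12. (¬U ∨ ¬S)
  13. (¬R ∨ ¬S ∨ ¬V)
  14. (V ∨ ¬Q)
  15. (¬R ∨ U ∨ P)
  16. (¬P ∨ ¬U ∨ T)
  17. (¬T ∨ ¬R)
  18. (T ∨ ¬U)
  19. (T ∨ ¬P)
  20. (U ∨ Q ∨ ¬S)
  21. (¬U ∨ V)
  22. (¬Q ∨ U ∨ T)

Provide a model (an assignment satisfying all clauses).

P=True, Q=False, R=False, S=False, T=True, U=False, V=False, W=False

W occurs only negated in the remaining clauses — set W = False.
Set P = True and propagate.
  then R is forced to False.
  then T is forced to True.
  then V is forced to False.
  then U is forced to False.
  then S is forced to False.
  then Q is forced to False.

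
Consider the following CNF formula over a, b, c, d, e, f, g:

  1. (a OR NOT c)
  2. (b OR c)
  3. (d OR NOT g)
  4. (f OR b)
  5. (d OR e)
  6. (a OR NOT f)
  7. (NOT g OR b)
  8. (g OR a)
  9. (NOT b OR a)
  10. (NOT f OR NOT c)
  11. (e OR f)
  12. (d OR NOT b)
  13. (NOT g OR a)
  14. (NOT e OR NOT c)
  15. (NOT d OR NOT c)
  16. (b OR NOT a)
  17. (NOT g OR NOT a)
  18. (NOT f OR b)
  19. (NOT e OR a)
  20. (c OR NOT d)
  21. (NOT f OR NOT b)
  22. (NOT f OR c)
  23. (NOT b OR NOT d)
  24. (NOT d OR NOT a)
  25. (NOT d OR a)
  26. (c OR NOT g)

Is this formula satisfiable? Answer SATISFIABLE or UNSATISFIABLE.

UNSATISFIABLE

a = True:
  propagation gives b=True, d=True; an empty clause results — contradiction.
a = False:
  propagation gives c=False, b=True; an empty clause results — contradiction.
Every branch closes, so no satisfying assignment exists.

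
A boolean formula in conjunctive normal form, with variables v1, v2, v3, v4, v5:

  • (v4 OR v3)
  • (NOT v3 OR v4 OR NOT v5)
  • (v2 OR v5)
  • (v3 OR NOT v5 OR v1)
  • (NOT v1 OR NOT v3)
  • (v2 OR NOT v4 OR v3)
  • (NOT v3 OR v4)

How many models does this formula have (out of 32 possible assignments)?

6

Satisfying assignments:
  v1=0 v2=0 v3=1 v4=1 v5=1
  v1=0 v2=1 v3=0 v4=1 v5=0
  v1=0 v2=1 v3=1 v4=1 v5=0
  v1=0 v2=1 v3=1 v4=1 v5=1
  v1=1 v2=1 v3=0 v4=1 v5=0
  v1=1 v2=1 v3=0 v4=1 v5=1
That's 6 in total.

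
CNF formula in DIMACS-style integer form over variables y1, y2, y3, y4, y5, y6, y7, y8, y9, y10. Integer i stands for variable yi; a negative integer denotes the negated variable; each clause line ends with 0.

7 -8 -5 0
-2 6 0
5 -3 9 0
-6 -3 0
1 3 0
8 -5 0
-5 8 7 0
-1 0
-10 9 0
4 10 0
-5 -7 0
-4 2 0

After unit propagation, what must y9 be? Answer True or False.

(~y1) is a unit clause: y1 = False.
From (y1 | y3) and y1 = False: y3 = True.
(~y6 | ~y3): since y3 = True, the clause reduces to (~y6). y6 = False.
(y6 | ~y2): since y6 = False, the clause reduces to (~y2). y2 = False.
From (y2 | ~y4) and y2 = False: y4 = False.
(y10 | y4) with y4 = False leaves only y10, so y10 = True.
From (~y10 | y9) and y10 = True: y9 = True.

True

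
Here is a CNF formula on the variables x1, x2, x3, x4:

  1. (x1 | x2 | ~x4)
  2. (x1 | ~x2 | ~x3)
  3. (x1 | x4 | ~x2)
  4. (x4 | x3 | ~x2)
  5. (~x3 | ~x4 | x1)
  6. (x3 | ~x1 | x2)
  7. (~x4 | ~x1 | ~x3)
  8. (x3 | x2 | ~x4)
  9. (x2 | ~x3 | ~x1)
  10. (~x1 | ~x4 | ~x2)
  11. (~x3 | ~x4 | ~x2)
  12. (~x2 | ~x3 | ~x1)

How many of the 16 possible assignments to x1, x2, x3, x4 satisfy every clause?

3

Satisfying assignments:
  x1=F x2=F x3=F x4=F
  x1=F x2=F x3=T x4=F
  x1=F x2=T x3=F x4=T
Count: 3.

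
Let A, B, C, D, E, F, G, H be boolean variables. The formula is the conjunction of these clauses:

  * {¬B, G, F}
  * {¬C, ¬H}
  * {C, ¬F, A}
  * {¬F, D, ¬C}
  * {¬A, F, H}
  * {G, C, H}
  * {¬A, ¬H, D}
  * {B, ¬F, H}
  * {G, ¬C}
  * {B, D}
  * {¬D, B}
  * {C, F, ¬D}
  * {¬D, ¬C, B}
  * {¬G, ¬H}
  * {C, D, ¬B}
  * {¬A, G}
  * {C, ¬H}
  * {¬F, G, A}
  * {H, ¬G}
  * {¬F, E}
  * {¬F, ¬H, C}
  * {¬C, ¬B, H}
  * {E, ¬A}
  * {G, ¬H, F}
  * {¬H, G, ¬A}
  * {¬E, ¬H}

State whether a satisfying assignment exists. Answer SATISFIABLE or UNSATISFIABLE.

UNSATISFIABLE

H = True:
  propagation gives C=False; an empty clause results — contradiction.
H = False:
  propagation gives G=False, C=True; an empty clause results — contradiction.
Every branch closes, so no satisfying assignment exists.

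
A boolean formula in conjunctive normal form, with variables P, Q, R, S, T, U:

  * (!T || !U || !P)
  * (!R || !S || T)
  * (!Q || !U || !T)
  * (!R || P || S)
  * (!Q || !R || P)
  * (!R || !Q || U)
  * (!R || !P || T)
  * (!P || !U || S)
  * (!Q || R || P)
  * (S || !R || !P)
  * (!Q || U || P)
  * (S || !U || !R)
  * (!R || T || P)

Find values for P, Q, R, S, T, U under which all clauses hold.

Q occurs only negated in the remaining clauses — set Q = False.
Set P = True and propagate.
The remaining clauses are satisfied by R = False, S = True, T = False, U = True.
Check each clause:
  1. (!U || !P || !T) — !T is true.
  2. (!S || T || !R) — !R is true.
  3. (!U || !Q || !T) — !T is true.
  4. (!R || S || P) — P is true.
  5. (!R || P || !Q) — P is true.
  6. (!R || U || !Q) — !R is true.
  7. (!R || !P || T) — !R is true.
  8. (S || !U || !P) — S is true.
  9. (R || !Q || P) — P is true.
  10. (!P || S || !R) — S is true.
  11. (P || !Q || U) — P is true.
  12. (!R || !U || S) — S is true.
  13. (!R || T || P) — P is true.

P=True, Q=False, R=False, S=True, T=False, U=True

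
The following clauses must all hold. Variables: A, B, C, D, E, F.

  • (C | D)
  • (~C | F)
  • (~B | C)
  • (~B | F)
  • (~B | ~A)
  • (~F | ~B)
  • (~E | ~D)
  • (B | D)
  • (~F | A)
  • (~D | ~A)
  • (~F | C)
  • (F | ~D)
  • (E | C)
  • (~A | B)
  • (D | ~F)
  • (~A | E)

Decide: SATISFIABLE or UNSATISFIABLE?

F = True:
  propagation gives B=False, D=True, E=False, A=True; an empty clause results — contradiction.
F = False:
  propagation gives C=False, D=True; an empty clause results — contradiction.
Every branch closes, so no satisfying assignment exists.

UNSATISFIABLE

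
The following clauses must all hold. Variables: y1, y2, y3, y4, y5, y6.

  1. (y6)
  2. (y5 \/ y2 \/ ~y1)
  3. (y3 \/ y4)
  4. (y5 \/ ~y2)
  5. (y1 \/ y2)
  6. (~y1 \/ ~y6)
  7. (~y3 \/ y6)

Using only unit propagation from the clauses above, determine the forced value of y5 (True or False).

True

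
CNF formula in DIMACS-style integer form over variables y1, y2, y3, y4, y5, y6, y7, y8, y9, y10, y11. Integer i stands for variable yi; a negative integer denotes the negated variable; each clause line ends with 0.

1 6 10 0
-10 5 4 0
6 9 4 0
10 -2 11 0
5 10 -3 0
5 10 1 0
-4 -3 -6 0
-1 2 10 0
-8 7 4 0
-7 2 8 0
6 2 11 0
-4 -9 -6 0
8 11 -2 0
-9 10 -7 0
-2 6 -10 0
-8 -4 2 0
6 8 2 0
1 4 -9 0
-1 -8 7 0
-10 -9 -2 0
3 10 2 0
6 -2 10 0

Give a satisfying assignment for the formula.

y1=True  y2=True  y3=False  y4=False  y5=False  y6=True  y7=False  y8=False  y9=True  y10=False  y11=True

Check each clause:
  1. {y6, y10, y1} — y1 is true.
  2. {¬y10, y4, y5} — ¬y10 is true.
  3. {y6, y9, y4} — y9 is true.
  4. {y10, ¬y2, y11} — y11 is true.
  5. {¬y3, y5, y10} — ¬y3 is true.
  6. {y10, y1, y5} — y1 is true.
  7. {¬y6, ¬y4, ¬y3} — ¬y4 is true.
  8. {y2, y10, ¬y1} — y2 is true.
  9. {y7, y4, ¬y8} — ¬y8 is true.
  10. {y8, y2, ¬y7} — ¬y7 is true.
  11. {y6, y11, y2} — y2 is true.
  12. {¬y4, ¬y6, ¬y9} — ¬y4 is true.
  13. {¬y2, y11, y8} — y11 is true.
  14. {¬y9, y10, ¬y7} — ¬y7 is true.
  15. {¬y10, y6, ¬y2} — ¬y10 is true.
  16. {y2, ¬y4, ¬y8} — ¬y8 is true.
  17. {y2, y8, y6} — y2 is true.
  18. {y1, y4, ¬y9} — y1 is true.
  19. {y7, ¬y1, ¬y8} — ¬y8 is true.
  20. {¬y9, ¬y10, ¬y2} — ¬y10 is true.
  21. {y3, y10, y2} — y2 is true.
  22. {y10, ¬y2, y6} — y6 is true.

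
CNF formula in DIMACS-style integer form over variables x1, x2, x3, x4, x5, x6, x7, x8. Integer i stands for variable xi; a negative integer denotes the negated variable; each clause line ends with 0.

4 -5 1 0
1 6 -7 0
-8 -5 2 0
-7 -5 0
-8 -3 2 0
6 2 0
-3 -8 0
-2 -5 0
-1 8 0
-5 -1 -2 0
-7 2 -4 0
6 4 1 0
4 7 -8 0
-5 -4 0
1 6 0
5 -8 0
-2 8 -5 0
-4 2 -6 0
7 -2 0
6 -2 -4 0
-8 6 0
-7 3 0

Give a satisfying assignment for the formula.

Branch on x1: take x1 = False.
  then x6 is forced to True.
Try x2 = False.
  then x4 is forced to False.
  then x5 is forced to False.
  then x8 is forced to False.
The remaining clauses are satisfied by x3 = True, x7 = False.
Every clause has at least one true literal under this assignment.

x1=False  x2=False  x3=True  x4=False  x5=False  x6=True  x7=False  x8=False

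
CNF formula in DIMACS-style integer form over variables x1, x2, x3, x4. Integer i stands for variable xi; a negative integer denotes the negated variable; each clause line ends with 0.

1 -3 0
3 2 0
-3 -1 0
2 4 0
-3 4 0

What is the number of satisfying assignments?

The models are:
  x1=F x2=T x3=F x4=F
  x1=F x2=T x3=F x4=T
  x1=T x2=T x3=F x4=F
  x1=T x2=T x3=F x4=T
That's 4 in total.

4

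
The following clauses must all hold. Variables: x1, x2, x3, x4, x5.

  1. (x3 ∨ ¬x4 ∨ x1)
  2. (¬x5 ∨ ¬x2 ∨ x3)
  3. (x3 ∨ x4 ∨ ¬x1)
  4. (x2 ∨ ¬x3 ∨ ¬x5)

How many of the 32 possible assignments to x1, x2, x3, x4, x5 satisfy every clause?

18

Split on x3, then x1.
  x3=1, x1=1: x4 free; 3 ways for (x2,x5) × 2^1 = 6.
  x3=1, x1=0: x4 free; 3 ways for (x2,x5) × 2^1 = 6.
  x3=0, x1=1: remaining (x2,x4,x5) ∈ {(0,1,0); (0,1,1); (1,1,0)} — 3.
  x3=0, x1=0: remaining (x2,x4,x5) ∈ {(0,0,0); (0,0,1); (1,0,0)} — 3.
Total: 6 + 6 + 3 + 3 = 18.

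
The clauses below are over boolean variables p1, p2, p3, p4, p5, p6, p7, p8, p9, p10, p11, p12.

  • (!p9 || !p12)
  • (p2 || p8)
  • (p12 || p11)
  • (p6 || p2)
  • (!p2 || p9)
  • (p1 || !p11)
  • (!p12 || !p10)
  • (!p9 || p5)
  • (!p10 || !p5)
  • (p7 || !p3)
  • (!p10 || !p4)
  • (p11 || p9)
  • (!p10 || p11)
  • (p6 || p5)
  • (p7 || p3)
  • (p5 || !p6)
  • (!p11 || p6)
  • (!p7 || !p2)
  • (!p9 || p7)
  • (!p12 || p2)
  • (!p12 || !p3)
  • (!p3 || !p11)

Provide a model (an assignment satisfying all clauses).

p1 = T, p2 = F, p3 = F, p4 = T, p5 = T, p6 = T, p7 = T, p8 = T, p9 = F, p10 = F, p11 = T, p12 = F

Pure literal: p1 appears only positively; assign p1 = True.
Pure literal: p8 appears only positively; assign p8 = True.
Set p2 = False and propagate.
  then p6 is forced to True.
  then p5 is forced to True.
  then p10 is forced to False.
  then p12 is forced to False.
  then p11 is forced to True.
  then p3 is forced to False.
  then p7 is forced to True.
p4, p9 are now unconstrained; take p4 = True, p9 = False.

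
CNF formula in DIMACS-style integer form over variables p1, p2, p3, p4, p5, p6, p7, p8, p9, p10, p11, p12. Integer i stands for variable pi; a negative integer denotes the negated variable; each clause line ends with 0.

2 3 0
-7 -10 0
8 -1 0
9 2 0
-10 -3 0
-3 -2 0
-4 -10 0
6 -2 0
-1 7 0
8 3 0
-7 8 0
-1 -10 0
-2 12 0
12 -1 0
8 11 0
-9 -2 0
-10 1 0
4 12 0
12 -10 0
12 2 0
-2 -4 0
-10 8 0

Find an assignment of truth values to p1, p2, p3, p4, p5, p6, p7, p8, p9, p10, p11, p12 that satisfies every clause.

Pure literal: p6 appears only positively; assign p6 = True.
p8 occurs only positively in the remaining clauses — set p8 = True.
Set p1 = False and propagate.
  then p10 is forced to False.
Try p2 = True.
  then p3 is forced to False.
  then p12 is forced to True.
  then p9 is forced to False.
  then p4 is forced to False.
p5, p7, p11 are now unconstrained; take p5 = True, p7 = False, p11 = False.
Every clause has at least one true literal under this assignment.

p1=F, p2=T, p3=F, p4=F, p5=T, p6=T, p7=F, p8=T, p9=F, p10=F, p11=F, p12=T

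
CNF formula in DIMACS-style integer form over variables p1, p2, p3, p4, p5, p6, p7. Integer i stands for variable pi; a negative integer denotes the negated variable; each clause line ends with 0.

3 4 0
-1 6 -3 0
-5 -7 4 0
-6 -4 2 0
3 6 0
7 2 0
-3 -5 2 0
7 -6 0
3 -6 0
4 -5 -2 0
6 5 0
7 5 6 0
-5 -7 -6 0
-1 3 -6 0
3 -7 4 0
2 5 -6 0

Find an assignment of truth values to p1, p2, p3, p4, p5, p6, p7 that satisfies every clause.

p1 occurs only negated in the remaining clauses — set p1 = False.
Try p2 = True.
For the remaining variables, p3 = True, p4 = True, p5 = False, p6 = True, p7 = True works.

p1=False  p2=True  p3=True  p4=True  p5=False  p6=True  p7=True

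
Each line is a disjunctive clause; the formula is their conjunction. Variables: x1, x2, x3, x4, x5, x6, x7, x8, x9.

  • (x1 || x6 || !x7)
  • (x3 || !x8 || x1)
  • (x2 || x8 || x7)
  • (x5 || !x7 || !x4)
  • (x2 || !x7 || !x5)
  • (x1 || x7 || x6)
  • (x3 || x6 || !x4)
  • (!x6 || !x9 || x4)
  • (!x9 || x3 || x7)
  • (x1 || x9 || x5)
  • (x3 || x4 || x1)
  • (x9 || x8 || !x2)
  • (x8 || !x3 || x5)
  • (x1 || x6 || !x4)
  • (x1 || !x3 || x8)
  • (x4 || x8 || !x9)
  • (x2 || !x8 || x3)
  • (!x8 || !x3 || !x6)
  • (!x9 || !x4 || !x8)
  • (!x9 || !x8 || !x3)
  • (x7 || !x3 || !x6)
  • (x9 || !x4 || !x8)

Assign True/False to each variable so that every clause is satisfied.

x1 occurs only positively in the remaining clauses — set x1 = True.
Try x2 = True.
The remaining clauses are satisfied by x3 = True, x4 = True, x5 = True, x6 = True, x7 = True, x8 = False, x9 = True.
Every clause has at least one true literal under this assignment.

x1=True  x2=True  x3=True  x4=True  x5=True  x6=True  x7=True  x8=False  x9=True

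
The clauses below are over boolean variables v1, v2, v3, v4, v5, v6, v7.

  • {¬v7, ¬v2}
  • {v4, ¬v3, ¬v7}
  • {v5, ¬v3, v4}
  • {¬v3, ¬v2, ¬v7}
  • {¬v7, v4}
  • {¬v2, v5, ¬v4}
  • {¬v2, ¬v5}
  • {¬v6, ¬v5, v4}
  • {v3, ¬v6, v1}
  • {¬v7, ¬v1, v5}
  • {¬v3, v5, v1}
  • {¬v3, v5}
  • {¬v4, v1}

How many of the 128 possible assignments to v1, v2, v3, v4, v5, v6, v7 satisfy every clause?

Split on v5, then v3.
  v5=T, v3=T: 6 of the 32 assignments to (v1,v2,v4,v6,v7) work.
  v5=T, v3=F: 6 of the 32 assignments to (v1,v2,v4,v6,v7) work.
  v5=F, v3=T: a clause becomes empty — 0.
  v5=F, v3=F: 8 of the 32 assignments to (v1,v2,v4,v6,v7) work.
Total: 6 + 6 + 0 + 8 = 20.

20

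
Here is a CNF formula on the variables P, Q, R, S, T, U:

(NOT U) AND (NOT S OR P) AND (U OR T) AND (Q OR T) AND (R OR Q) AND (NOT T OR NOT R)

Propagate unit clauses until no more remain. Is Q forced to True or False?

(NOT U) is a unit clause: U = False.
(T OR U): since U = False, the clause reduces to (T). T = True.
In (NOT T OR NOT R), NOT T is now false; NOT R must hold, so R = False.
(R OR Q) with R = False leaves only Q, so Q = True.

True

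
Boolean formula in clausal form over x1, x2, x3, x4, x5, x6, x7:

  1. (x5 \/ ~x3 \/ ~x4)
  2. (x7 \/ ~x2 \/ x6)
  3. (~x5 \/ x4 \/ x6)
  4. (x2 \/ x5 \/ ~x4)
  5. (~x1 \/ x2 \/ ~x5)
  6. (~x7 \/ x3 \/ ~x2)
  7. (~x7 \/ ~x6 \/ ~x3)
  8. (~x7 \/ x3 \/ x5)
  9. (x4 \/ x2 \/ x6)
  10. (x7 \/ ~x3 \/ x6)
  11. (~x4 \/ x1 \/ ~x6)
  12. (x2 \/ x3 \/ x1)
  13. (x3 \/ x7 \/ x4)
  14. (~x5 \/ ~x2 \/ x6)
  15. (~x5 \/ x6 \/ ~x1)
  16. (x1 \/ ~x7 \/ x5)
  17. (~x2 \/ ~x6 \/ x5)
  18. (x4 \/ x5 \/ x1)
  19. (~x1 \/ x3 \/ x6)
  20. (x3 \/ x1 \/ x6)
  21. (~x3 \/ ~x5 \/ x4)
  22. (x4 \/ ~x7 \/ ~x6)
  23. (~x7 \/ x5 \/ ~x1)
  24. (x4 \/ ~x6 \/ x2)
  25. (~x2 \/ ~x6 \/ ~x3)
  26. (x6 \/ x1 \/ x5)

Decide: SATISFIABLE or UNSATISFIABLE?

Try x1 = True.
For the remaining variables, x2 = True, x3 = False, x4 = True, x5 = True, x6 = True, x7 = False works.
So x1=True  x2=True  x3=False  x4=True  x5=True  x6=True  x7=False is a satisfying assignment.

SATISFIABLE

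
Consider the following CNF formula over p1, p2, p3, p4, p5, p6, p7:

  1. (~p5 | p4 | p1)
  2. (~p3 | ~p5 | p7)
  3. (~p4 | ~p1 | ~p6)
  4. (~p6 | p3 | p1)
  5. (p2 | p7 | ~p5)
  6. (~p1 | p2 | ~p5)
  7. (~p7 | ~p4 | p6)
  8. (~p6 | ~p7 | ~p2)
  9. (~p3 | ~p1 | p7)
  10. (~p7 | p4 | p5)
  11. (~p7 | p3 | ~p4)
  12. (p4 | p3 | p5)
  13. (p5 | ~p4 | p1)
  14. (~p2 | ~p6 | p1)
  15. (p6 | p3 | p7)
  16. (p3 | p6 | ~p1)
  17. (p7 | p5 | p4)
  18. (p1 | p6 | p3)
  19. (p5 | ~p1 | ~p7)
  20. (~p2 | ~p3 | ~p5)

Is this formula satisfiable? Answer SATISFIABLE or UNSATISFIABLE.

Try p1 = False.
Try p2 = False.
Branch on p3: take p3 = True.
For the remaining variables, p4 = True, p5 = True, p6 = True, p7 = True works.
Every clause has at least one true literal under this assignment.
So p1=F, p2=F, p3=T, p4=T, p5=T, p6=T, p7=T is a satisfying assignment.

SATISFIABLE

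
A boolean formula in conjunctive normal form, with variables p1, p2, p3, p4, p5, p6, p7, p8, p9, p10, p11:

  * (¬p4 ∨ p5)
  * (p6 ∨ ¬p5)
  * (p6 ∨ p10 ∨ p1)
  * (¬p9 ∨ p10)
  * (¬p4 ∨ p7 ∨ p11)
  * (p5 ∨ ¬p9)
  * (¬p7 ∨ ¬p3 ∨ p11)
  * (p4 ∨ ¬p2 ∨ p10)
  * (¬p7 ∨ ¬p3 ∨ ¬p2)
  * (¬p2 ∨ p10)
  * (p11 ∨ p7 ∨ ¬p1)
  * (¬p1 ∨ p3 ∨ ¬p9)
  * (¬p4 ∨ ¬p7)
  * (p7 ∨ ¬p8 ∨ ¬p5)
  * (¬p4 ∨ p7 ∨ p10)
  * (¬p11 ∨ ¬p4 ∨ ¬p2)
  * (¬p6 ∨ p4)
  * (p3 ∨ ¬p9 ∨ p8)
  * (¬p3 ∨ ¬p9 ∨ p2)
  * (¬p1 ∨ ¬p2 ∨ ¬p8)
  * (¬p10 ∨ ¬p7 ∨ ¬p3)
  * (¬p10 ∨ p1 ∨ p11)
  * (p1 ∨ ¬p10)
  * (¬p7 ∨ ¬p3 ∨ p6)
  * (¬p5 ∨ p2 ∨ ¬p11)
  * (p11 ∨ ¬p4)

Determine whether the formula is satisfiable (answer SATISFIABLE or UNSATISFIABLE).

SATISFIABLE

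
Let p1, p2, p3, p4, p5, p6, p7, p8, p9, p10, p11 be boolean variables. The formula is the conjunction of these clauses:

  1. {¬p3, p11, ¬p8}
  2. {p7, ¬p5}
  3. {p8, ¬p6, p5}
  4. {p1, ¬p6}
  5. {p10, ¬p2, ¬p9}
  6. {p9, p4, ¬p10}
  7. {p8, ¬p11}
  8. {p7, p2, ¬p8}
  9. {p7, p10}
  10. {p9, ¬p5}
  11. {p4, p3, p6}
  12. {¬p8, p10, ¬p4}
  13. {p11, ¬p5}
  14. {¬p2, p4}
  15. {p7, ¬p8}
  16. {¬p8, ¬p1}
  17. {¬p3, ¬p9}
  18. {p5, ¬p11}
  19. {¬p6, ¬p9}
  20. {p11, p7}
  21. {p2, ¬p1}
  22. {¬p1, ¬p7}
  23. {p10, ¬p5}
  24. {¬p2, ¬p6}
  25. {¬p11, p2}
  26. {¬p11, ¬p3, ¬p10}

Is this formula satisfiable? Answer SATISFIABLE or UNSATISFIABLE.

Try p1 = False.
  then p6 is forced to False.
For the remaining variables, p2 = True, p3 = False, p4 = True, p5 = False, p7 = True, p8 = False, p9 = False, p10 = False, p11 = False works.
So p1=False, p2=True, p3=False, p4=True, p5=False, p6=False, p7=True, p8=False, p9=False, p10=False, p11=False is a satisfying assignment.

SATISFIABLE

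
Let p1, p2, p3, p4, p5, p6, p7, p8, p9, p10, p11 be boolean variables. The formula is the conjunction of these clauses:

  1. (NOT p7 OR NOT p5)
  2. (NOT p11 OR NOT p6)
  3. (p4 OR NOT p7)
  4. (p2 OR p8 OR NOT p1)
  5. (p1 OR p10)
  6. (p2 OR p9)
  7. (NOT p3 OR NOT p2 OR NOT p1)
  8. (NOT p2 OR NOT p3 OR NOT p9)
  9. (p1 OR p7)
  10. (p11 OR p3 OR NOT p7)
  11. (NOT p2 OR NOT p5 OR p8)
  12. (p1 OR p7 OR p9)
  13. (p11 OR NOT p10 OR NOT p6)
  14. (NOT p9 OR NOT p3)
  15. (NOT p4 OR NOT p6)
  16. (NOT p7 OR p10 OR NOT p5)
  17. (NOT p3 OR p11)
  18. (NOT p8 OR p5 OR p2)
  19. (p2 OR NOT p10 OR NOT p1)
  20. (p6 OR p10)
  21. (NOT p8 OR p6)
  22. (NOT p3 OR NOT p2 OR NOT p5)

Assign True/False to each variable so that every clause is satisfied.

Branch on p1: take p1 = False.
  then p10 is forced to True.
  then p7 is forced to True.
  then p5 is forced to False.
  then p4 is forced to True.
  then p6 is forced to False.
  then p8 is forced to False.
For the remaining variables, p2 = True, p3 = True, p9 = False, p11 = True works.
Every clause has at least one true literal under this assignment.

p1=F, p2=T, p3=T, p4=T, p5=F, p6=F, p7=T, p8=F, p9=F, p10=T, p11=T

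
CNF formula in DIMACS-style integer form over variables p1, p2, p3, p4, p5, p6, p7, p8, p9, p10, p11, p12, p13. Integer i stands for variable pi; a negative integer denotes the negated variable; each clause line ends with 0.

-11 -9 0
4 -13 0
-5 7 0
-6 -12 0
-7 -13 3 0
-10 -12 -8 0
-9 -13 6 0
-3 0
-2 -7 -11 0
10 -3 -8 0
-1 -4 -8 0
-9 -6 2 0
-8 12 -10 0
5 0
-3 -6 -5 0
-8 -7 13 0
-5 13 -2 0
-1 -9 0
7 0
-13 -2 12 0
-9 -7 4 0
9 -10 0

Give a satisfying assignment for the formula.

p1=1  p2=0  p3=0  p4=1  p5=1  p6=0  p7=1  p8=0  p9=0  p10=0  p11=1  p12=0  p13=0

Check each clause:
  1. {¬p9, ¬p11} — ¬p9 is true.
  2. {¬p13, p4} — ¬p13 is true.
  3. {p7, ¬p5} — p7 is true.
  4. {¬p12, ¬p6} — ¬p6 is true.
  5. {p3, ¬p7, ¬p13} — ¬p13 is true.
  6. {¬p12, ¬p8, ¬p10} — ¬p8 is true.
  7. {¬p9, ¬p13, p6} — ¬p13 is true.
  8. {¬p3} — ¬p3 is true.
  9. {¬p11, ¬p7, ¬p2} — ¬p2 is true.
  10. {¬p3, p10, ¬p8} — ¬p8 is true.
  11. {¬p8, ¬p4, ¬p1} — ¬p8 is true.
  12. {¬p6, ¬p9, p2} — ¬p6 is true.
  13. {p12, ¬p8, ¬p10} — ¬p8 is true.
  14. {p5} — p5 is true.
  15. {¬p5, ¬p3, ¬p6} — ¬p6 is true.
  16. {¬p7, ¬p8, p13} — ¬p8 is true.
  17. {¬p2, ¬p5, p13} — ¬p2 is true.
  18. {¬p9, ¬p1} — ¬p9 is true.
  19. {p7} — p7 is true.
  20. {¬p13, p12, ¬p2} — ¬p13 is true.
  21. {p4, ¬p7, ¬p9} — p4 is true.
  22. {p9, ¬p10} — ¬p10 is true.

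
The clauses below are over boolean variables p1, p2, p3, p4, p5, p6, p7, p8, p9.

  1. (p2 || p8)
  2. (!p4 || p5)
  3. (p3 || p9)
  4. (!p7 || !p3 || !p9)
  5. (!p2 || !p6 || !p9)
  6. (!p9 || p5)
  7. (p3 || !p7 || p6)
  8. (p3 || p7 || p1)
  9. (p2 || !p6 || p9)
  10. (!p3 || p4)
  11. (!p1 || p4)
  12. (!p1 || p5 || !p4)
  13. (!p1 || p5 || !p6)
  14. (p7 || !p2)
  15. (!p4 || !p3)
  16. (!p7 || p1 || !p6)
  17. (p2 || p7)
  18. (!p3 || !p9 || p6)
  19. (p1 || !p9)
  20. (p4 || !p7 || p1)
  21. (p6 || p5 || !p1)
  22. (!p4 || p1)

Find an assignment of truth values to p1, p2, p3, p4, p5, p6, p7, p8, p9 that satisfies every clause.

p1=1, p2=0, p3=0, p4=1, p5=1, p6=1, p7=1, p8=1, p9=1

p5 occurs only positively in the remaining clauses — set p5 = True.
Pure literal: p8 appears only positively; assign p8 = True.
Branch on p1: take p1 = True.
  then p4 is forced to True.
  then p3 is forced to False.
  then p9 is forced to True.
Try p2 = False.
  then p7 is forced to True.
  then p6 is forced to True.
Check each clause:
  1. (p2 || p8) — p8 is true.
  2. (p5 || !p4) — p5 is true.
  3. (p9 || p3) — p9 is true.
  4. (!p9 || !p3 || !p7) — !p3 is true.
  5. (!p2 || !p6 || !p9) — !p2 is true.
  6. (!p9 || p5) — p5 is true.
  7. (p6 || p3 || !p7) — p6 is true.
  8. (p3 || p7 || p1) — p1 is true.
  9. (p9 || p2 || !p6) — p9 is true.
  10. (!p3 || p4) — p4 is true.
  11. (!p1 || p4) — p4 is true.
  12. (!p4 || !p1 || p5) — p5 is true.
  13. (p5 || !p1 || !p6) — p5 is true.
  14. (p7 || !p2) — !p2 is true.
  15. (!p4 || !p3) — !p3 is true.
  16. (!p7 || p1 || !p6) — p1 is true.
  17. (p7 || p2) — p7 is true.
  18. (!p9 || !p3 || p6) — !p3 is true.
  19. (p1 || !p9) — p1 is true.
  20. (p1 || !p7 || p4) — p1 is true.
  21. (p6 || p5 || !p1) — p5 is true.
  22. (p1 || !p4) — p1 is true.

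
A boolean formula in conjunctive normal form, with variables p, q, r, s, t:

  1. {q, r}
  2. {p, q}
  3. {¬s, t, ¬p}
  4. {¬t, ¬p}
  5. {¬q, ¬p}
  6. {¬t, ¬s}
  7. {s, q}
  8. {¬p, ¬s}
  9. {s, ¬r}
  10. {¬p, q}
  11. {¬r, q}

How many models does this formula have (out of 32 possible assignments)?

4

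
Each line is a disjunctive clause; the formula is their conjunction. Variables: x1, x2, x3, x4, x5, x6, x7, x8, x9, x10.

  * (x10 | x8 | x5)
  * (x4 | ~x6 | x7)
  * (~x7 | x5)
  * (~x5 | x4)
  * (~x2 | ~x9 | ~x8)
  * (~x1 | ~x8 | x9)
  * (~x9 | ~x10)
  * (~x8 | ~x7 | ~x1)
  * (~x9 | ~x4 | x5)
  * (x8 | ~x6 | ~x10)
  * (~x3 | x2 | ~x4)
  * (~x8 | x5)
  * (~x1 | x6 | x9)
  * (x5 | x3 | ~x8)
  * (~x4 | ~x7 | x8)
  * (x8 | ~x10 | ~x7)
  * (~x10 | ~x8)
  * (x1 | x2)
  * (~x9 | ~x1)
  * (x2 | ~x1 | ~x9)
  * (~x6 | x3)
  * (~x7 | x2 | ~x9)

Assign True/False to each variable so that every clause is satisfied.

x1=F, x2=T, x3=T, x4=T, x5=F, x6=F, x7=F, x8=F, x9=F, x10=T

Try x1 = False.
  then x2 is forced to True.
The remaining clauses are satisfied by x3 = True, x4 = True, x5 = False, x6 = False, x7 = False, x8 = False, x9 = False, x10 = True.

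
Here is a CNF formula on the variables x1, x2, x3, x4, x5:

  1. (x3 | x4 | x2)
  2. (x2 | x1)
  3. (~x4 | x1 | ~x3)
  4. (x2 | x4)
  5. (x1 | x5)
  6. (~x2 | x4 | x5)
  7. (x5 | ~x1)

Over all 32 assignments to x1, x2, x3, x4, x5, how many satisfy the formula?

9

Case analysis on x1 and x2:
  x1=T, x2=T: remaining (x3,x4,x5) ∈ {(F,F,T); (F,T,T); (T,F,T); (T,T,T)} — 4.
  x1=T, x2=F: remaining (x3,x4,x5) ∈ {(F,T,T); (T,T,T)} — 2.
  x1=F, x2=T: remaining (x3,x4,x5) ∈ {(F,F,T); (F,T,T); (T,F,T)} — 3.
  x1=F, x2=F: a clause becomes empty — 0.
Total: 4 + 2 + 3 + 0 = 9.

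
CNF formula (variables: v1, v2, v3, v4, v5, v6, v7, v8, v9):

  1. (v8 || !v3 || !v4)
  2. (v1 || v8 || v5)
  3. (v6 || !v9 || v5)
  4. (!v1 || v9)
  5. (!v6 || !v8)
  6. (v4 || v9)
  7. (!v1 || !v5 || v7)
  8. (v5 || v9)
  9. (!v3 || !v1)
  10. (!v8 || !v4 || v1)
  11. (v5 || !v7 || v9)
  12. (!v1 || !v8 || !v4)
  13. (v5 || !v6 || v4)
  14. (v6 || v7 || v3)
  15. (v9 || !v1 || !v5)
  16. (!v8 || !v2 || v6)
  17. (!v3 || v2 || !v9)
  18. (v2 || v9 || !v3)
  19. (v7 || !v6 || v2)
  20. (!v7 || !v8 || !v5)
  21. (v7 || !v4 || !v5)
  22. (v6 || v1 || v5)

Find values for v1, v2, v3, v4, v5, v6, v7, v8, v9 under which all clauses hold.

v1 = True, v2 = True, v3 = False, v4 = True, v5 = False, v6 = True, v7 = False, v8 = False, v9 = True

Check each clause:
  1. (!v4 || v8 || !v3) — !v3 is true.
  2. (v8 || v1 || v5) — v1 is true.
  3. (v6 || !v9 || v5) — v6 is true.
  4. (v9 || !v1) — v9 is true.
  5. (!v8 || !v6) — !v8 is true.
  6. (v9 || v4) — v9 is true.
  7. (!v5 || v7 || !v1) — !v5 is true.
  8. (v9 || v5) — v9 is true.
  9. (!v3 || !v1) — !v3 is true.
  10. (!v8 || !v4 || v1) — !v8 is true.
  11. (v5 || v9 || !v7) — !v7 is true.
  12. (!v8 || !v1 || !v4) — !v8 is true.
  13. (v4 || v5 || !v6) — v4 is true.
  14. (v3 || v7 || v6) — v6 is true.
  15. (!v5 || !v1 || v9) — v9 is true.
  16. (v6 || !v2 || !v8) — !v8 is true.
  17. (v2 || !v9 || !v3) — v2 is true.
  18. (!v3 || v9 || v2) — v9 is true.
  19. (v2 || !v6 || v7) — v2 is true.
  20. (!v5 || !v8 || !v7) — !v8 is true.
  21. (!v4 || v7 || !v5) — !v5 is true.
  22. (v6 || v1 || v5) — v1 is true.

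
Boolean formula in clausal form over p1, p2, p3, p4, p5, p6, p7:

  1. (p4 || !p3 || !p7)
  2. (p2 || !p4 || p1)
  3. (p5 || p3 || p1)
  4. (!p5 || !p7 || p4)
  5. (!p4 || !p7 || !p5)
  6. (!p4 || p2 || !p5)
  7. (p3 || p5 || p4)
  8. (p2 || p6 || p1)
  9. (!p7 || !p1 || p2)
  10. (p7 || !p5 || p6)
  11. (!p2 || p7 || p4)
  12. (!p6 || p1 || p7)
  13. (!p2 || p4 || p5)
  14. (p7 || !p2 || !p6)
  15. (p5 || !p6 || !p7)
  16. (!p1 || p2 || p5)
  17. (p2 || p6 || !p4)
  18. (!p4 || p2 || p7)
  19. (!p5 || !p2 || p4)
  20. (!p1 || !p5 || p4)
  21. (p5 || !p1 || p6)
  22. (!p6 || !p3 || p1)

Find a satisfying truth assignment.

p1=False  p2=True  p3=True  p4=True  p5=False  p6=False  p7=True

Set p1 = False and propagate.
Set p2 = True and propagate.
For the remaining variables, p3 = True, p4 = True, p5 = False, p6 = False, p7 = True works.
Check each clause:
  1. (p4 || !p7 || !p3) — p4 is true.
  2. (!p4 || p1 || p2) — p2 is true.
  3. (p1 || p3 || p5) — p3 is true.
  4. (!p7 || p4 || !p5) — !p5 is true.
  5. (!p7 || !p4 || !p5) — !p5 is true.
  6. (!p5 || !p4 || p2) — p2 is true.
  7. (p5 || p4 || p3) — p3 is true.
  8. (p6 || p2 || p1) — p2 is true.
  9. (!p1 || !p7 || p2) — p2 is true.
  10. (!p5 || p7 || p6) — !p5 is true.
  11. (p4 || p7 || !p2) — p4 is true.
  12. (p1 || !p6 || p7) — !p6 is true.
  13. (p4 || !p2 || p5) — p4 is true.
  14. (p7 || !p2 || !p6) — !p6 is true.
  15. (p5 || !p6 || !p7) — !p6 is true.
  16. (p2 || !p1 || p5) — p2 is true.
  17. (!p4 || p2 || p6) — p2 is true.
  18. (!p4 || p2 || p7) — p2 is true.
  19. (p4 || !p2 || !p5) — !p5 is true.
  20. (!p1 || !p5 || p4) — !p5 is true.
  21. (p5 || !p1 || p6) — !p1 is true.
  22. (p1 || !p3 || !p6) — !p6 is true.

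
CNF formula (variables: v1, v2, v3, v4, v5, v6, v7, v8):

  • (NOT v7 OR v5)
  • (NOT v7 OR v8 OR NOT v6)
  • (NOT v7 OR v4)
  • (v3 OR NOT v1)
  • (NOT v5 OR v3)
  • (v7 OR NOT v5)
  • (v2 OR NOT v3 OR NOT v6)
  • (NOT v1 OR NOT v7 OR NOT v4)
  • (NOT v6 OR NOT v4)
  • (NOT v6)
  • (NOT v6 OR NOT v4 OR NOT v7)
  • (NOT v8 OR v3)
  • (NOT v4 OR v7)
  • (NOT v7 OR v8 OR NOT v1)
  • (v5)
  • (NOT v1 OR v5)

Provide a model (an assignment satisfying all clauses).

The clause (NOT v6) is unit: v6 must be False.
The clause (v5) is unit: v5 must be True.
The clause (v3) is unit: v3 must be True.
(v7) is a unit clause, so v7 = True.
Unit propagation: (v4) forces v4 = True.
Unit propagation: (NOT v1) forces v1 = False.
v2, v8 are now unconstrained; take v2 = False, v8 = False.

v1 = F, v2 = F, v3 = T, v4 = T, v5 = T, v6 = F, v7 = T, v8 = F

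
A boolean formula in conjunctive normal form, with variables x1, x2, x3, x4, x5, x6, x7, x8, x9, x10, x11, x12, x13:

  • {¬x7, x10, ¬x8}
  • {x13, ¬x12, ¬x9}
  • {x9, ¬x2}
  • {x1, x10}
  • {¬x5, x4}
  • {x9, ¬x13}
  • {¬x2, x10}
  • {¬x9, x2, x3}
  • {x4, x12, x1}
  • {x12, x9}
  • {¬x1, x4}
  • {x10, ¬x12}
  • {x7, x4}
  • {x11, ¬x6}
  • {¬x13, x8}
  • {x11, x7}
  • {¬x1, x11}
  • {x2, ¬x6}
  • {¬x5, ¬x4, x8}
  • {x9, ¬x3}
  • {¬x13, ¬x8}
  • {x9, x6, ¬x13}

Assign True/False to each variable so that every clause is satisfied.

x5 occurs only negated in the remaining clauses — set x5 = False.
x10 occurs only positively in the remaining clauses — set x10 = True.
Try x1 = True.
  then x4 is forced to True.
  then x11 is forced to True.
Try x2 = True.
  then x9 is forced to True.
For the remaining variables, x3 = False, x6 = True, x7 = True, x8 = False, x12 = False, x13 = False works.
Every clause has at least one true literal under this assignment.

x1=True, x2=True, x3=False, x4=True, x5=False, x6=True, x7=True, x8=False, x9=True, x10=True, x11=True, x12=False, x13=False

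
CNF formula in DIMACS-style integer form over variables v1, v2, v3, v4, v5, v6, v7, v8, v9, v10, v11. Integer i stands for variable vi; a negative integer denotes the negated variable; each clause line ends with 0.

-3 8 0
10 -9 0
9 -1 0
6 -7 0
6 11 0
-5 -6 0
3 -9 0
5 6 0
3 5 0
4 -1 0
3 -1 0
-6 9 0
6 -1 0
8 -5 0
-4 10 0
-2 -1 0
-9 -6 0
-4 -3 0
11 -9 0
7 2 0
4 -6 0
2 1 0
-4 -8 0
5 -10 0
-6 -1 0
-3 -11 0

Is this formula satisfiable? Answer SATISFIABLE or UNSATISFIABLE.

SATISFIABLE

Branch on v1: take v1 = False.
  then v2 is forced to True.
Set v3 = False and propagate.
  then v9 is forced to False.
  then v5 is forced to True.
  then v6 is forced to False.
  then v7 is forced to False.
  then v11 is forced to True.
  then v8 is forced to True.
  then v4 is forced to False.
v10 is now unconstrained; take v10 = False.
Every clause has at least one true literal under this assignment.
So v1=F, v2=T, v3=F, v4=F, v5=T, v6=F, v7=F, v8=T, v9=F, v10=F, v11=T is a satisfying assignment.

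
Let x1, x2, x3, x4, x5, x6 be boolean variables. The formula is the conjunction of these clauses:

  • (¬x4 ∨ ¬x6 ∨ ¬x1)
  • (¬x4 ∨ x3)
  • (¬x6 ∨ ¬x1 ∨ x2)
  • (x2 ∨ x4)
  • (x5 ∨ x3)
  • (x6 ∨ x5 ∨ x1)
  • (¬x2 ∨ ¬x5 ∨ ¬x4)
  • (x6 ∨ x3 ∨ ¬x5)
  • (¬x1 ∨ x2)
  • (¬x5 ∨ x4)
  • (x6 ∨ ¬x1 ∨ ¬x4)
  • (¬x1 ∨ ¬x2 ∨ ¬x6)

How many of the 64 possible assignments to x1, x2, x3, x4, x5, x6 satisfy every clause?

Satisfying assignments:
  x1=0 x2=0 x3=1 x4=1 x5=0 x6=1
  x1=0 x2=0 x3=1 x4=1 x5=1 x6=0
  x1=0 x2=0 x3=1 x4=1 x5=1 x6=1
  x1=0 x2=1 x3=1 x4=0 x5=0 x6=1
  x1=0 x2=1 x3=1 x4=1 x5=0 x6=1
  x1=1 x2=1 x3=1 x4=0 x5=0 x6=0
Count: 6.

6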